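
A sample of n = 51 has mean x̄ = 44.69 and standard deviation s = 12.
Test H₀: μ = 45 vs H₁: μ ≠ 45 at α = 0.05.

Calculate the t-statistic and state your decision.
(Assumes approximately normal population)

df = n - 1 = 50
SE = s/√n = 12/√51 = 1.6803
t = (x̄ - μ₀)/SE = (44.69 - 45)/1.6803 = -0.1845
Critical value: t_{0.025,50} = ±2.009
p-value ≈ 0.8544
Decision: fail to reject H₀

Answer: t = -0.1845, fail to reject H₀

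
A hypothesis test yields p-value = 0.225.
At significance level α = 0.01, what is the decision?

Compare p-value to α:
0.225 ≥ 0.01
Decision: fail to reject H₀

Answer: fail to reject H₀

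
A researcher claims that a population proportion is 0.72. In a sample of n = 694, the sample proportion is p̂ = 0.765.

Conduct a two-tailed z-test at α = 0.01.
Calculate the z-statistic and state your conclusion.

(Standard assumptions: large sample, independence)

Answer: z = 2.6402, reject H₀

Derivation:
H₀: p = 0.72, H₁: p ≠ 0.72
Standard error: SE = √(p₀(1-p₀)/n) = √(0.72×0.28/694) = 0.017044
z-statistic: z = (p̂ - p₀)/SE = (0.765 - 0.72)/0.017044 = 2.6402
Critical value: z_0.005 = ±2.576
p-value = 0.0083
Decision: reject H₀ at α = 0.01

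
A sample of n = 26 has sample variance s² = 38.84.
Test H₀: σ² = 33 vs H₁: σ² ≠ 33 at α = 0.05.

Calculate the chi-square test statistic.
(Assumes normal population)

df = n - 1 = 25
χ² = (n-1)s²/σ₀² = 25×38.84/33 = 29.4242
Critical values: χ²_{0.975,25} = 13.120, χ²_{0.025,25} = 40.646
Rejection region: χ² < 13.120 or χ² > 40.646
Decision: fail to reject H₀

Answer: χ² = 29.4242, fail to reject H₀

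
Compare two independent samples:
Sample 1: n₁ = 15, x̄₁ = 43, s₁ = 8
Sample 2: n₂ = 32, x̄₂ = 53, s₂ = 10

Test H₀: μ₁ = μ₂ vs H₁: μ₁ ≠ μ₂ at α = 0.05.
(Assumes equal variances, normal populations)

Pooled variance: s²_p = [14×8² + 31×10²]/(45) = 88.8000
s_p = 9.4234
SE = s_p×√(1/n₁ + 1/n₂) = 9.4234×√(1/15 + 1/32) = 2.9487
t = (x̄₁ - x̄₂)/SE = (43 - 53)/2.9487 = -3.3913
df = 45, t-critical = ±2.014
Decision: reject H₀

Answer: t = -3.3913, reject H₀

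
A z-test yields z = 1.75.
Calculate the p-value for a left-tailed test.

For z = 1.75:
p = P(Z < 1.75) = Φ(1.75) = 0.9599

Answer: p-value ≈ 0.9599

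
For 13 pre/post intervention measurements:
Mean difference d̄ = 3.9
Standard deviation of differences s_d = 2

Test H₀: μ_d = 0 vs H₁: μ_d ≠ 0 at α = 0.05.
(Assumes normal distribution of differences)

df = n - 1 = 12
SE = s_d/√n = 2/√13 = 0.5547
t = d̄/SE = 3.9/0.5547 = 7.0308
Critical value: t_{0.025,12} = ±2.179
p-value < 0.0001
Decision: reject H₀

Answer: t = 7.0308, reject H₀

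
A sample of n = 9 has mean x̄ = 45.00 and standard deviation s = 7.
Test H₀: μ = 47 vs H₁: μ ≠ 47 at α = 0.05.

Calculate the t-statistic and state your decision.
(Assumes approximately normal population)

Answer: t = -0.8572, fail to reject H₀

Derivation:
df = n - 1 = 8
SE = s/√n = 7/√9 = 2.3333
t = (x̄ - μ₀)/SE = (45.00 - 47)/2.3333 = -0.8572
Critical value: t_{0.025,8} = ±2.306
p-value ≈ 0.4163
Decision: fail to reject H₀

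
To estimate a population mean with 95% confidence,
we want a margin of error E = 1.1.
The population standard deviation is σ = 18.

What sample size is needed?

z_0.025 = 1.960
n = (z×σ/E)² = (1.960×18/1.1)²
n = 1028.6598
Round up: n = 1029

Answer: n = 1029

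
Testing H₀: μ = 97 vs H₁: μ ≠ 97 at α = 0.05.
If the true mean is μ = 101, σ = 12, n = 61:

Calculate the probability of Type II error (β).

Answer: β ≈ 0.2599

Derivation:
SE = σ/√n = 12/√61 = 1.5364
Critical values: μ₀ ± z_0.025×SE = 97 ± 1.960×1.5364
Acceptance region: (93.9887, 100.0113)
Under H₁ (μ = 101): z_high = (100.0113 - 101)/1.5364 = -0.6435, z_low = (93.9887 - 101)/1.5364 = -4.5635
β = P(not reject | H₁) = Φ(-0.6435) - Φ(-4.5635) ≈ 0.2599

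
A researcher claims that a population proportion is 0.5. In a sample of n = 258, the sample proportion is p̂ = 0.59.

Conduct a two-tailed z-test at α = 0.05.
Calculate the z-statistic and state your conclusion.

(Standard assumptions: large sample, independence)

H₀: p = 0.5, H₁: p ≠ 0.5
Standard error: SE = √(p₀(1-p₀)/n) = √(0.5×0.5/258) = 0.031129
z-statistic: z = (p̂ - p₀)/SE = (0.59 - 0.5)/0.031129 = 2.8912
Critical value: z_0.025 = ±1.960
p-value = 0.0038
Decision: reject H₀ at α = 0.05

Answer: z = 2.8912, reject H₀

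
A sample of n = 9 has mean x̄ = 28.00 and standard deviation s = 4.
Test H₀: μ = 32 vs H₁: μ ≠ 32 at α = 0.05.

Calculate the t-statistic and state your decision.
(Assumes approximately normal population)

Answer: t = -3.0001, reject H₀

Derivation:
df = n - 1 = 8
SE = s/√n = 4/√9 = 1.3333
t = (x̄ - μ₀)/SE = (28.00 - 32)/1.3333 = -3.0001
Critical value: t_{0.025,8} = ±2.306
p-value ≈ 0.0171
Decision: reject H₀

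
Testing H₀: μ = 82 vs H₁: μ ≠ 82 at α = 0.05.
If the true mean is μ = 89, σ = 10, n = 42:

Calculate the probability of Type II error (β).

Answer: β ≈ 0.0050

Derivation:
SE = σ/√n = 10/√42 = 1.5430
Critical values: μ₀ ± z_0.025×SE = 82 ± 1.960×1.5430
Acceptance region: (78.9757, 85.0243)
Under H₁ (μ = 89): z_high = (85.0243 - 89)/1.5430 = -2.5766, z_low = (78.9757 - 89)/1.5430 = -6.4966
β = P(not reject | H₁) = Φ(-2.5766) - Φ(-6.4966) ≈ 0.0050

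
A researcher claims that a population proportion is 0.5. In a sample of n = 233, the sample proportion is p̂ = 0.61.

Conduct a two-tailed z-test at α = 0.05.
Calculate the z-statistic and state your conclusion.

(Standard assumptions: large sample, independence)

H₀: p = 0.5, H₁: p ≠ 0.5
Standard error: SE = √(p₀(1-p₀)/n) = √(0.5×0.5/233) = 0.032756
z-statistic: z = (p̂ - p₀)/SE = (0.61 - 0.5)/0.032756 = 3.3582
Critical value: z_0.025 = ±1.960
p-value = 0.0008
Decision: reject H₀ at α = 0.05

Answer: z = 3.3582, reject H₀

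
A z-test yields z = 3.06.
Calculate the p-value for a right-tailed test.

For z = 3.06:
p = P(Z > 3.06) = 1 - Φ(3.06) = 0.0011

Answer: p-value ≈ 0.0011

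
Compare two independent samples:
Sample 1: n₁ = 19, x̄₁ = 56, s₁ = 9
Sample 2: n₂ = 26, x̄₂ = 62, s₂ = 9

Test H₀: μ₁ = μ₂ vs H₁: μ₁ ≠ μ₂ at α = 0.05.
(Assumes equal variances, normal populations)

Pooled variance: s²_p = [18×9² + 25×9²]/(43) = 81.0000
s_p = 9.0000
SE = s_p×√(1/n₁ + 1/n₂) = 9.0000×√(1/19 + 1/26) = 2.7163
t = (x̄₁ - x̄₂)/SE = (56 - 62)/2.7163 = -2.2089
df = 43, t-critical = ±2.017
Decision: reject H₀

Answer: t = -2.2089, reject H₀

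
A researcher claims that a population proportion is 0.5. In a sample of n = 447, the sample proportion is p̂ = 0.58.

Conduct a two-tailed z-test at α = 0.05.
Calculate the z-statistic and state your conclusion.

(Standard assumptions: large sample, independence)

H₀: p = 0.5, H₁: p ≠ 0.5
Standard error: SE = √(p₀(1-p₀)/n) = √(0.5×0.5/447) = 0.023649
z-statistic: z = (p̂ - p₀)/SE = (0.58 - 0.5)/0.023649 = 3.3828
Critical value: z_0.025 = ±1.960
p-value = 0.0007
Decision: reject H₀ at α = 0.05

Answer: z = 3.3828, reject H₀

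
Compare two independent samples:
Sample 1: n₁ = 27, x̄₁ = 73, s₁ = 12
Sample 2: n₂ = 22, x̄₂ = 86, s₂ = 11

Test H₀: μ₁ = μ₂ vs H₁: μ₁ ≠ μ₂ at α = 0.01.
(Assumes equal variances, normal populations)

Pooled variance: s²_p = [26×12² + 21×11²]/(47) = 133.7234
s_p = 11.5639
SE = s_p×√(1/n₁ + 1/n₂) = 11.5639×√(1/27 + 1/22) = 3.3213
t = (x̄₁ - x̄₂)/SE = (73 - 86)/3.3213 = -3.9141
df = 47, t-critical = ±2.685
Decision: reject H₀

Answer: t = -3.9141, reject H₀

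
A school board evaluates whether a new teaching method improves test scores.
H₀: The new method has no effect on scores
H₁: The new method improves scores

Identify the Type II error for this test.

Answer: Failing to adopt an effective teaching method

Derivation:
Type I error: rejecting H₀ when it is actually true (false positive).
Type II error: failing to reject H₀ when H₁ is actually true (false negative).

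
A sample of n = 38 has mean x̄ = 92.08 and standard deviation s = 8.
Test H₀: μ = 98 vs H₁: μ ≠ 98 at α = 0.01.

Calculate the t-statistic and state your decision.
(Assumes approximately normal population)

Answer: t = -4.5616, reject H₀

Derivation:
df = n - 1 = 37
SE = s/√n = 8/√38 = 1.2978
t = (x̄ - μ₀)/SE = (92.08 - 98)/1.2978 = -4.5616
Critical value: t_{0.005,37} = ±2.715
p-value ≈ 0.0001
Decision: reject H₀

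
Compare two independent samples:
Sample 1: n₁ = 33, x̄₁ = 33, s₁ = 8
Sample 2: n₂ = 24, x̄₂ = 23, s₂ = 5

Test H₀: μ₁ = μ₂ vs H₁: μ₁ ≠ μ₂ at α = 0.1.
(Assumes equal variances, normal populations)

Pooled variance: s²_p = [32×8² + 23×5²]/(55) = 47.6909
s_p = 6.9059
SE = s_p×√(1/n₁ + 1/n₂) = 6.9059×√(1/33 + 1/24) = 1.8527
t = (x̄₁ - x̄₂)/SE = (33 - 23)/1.8527 = 5.3975
df = 55, t-critical = ±1.673
Decision: reject H₀

Answer: t = 5.3975, reject H₀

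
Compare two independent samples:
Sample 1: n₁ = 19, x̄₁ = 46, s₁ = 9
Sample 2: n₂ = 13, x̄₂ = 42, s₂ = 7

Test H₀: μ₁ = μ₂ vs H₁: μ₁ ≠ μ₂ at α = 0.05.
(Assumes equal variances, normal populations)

Answer: t = 1.3457, fail to reject H₀

Derivation:
Pooled variance: s²_p = [18×9² + 12×7²]/(30) = 68.2000
s_p = 8.2583
SE = s_p×√(1/n₁ + 1/n₂) = 8.2583×√(1/19 + 1/13) = 2.9725
t = (x̄₁ - x̄₂)/SE = (46 - 42)/2.9725 = 1.3457
df = 30, t-critical = ±2.042
Decision: fail to reject H₀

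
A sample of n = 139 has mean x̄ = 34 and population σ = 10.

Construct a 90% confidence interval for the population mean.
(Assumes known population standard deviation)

Confidence level: 90%, α = 0.1
z_0.05 = 1.645
SE = σ/√n = 10/√139 = 0.8482
Margin of error = 1.645 × 0.8482 = 1.3953
CI: x̄ ± margin = 34 ± 1.3953
CI: (32.6047, 35.3953)

Answer: (32.6047, 35.3953)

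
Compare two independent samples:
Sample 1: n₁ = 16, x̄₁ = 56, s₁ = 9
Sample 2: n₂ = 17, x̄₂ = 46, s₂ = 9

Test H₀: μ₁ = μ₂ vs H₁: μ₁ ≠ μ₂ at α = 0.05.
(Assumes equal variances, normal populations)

Answer: t = 3.1900, reject H₀

Derivation:
Pooled variance: s²_p = [15×9² + 16×9²]/(31) = 81.0000
s_p = 9.0000
SE = s_p×√(1/n₁ + 1/n₂) = 9.0000×√(1/16 + 1/17) = 3.1348
t = (x̄₁ - x̄₂)/SE = (56 - 46)/3.1348 = 3.1900
df = 31, t-critical = ±2.040
Decision: reject H₀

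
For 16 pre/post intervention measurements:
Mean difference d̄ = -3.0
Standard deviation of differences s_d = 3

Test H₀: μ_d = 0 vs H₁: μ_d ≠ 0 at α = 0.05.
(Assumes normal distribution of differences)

Answer: t = -4.0000, reject H₀

Derivation:
df = n - 1 = 15
SE = s_d/√n = 3/√16 = 0.7500
t = d̄/SE = -3.0/0.7500 = -4.0000
Critical value: t_{0.025,15} = ±2.131
p-value ≈ 0.0012
Decision: reject H₀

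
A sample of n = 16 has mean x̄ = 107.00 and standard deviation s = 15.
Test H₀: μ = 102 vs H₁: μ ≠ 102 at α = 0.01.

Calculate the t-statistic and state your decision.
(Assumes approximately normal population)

df = n - 1 = 15
SE = s/√n = 15/√16 = 3.7500
t = (x̄ - μ₀)/SE = (107.00 - 102)/3.7500 = 1.3333
Critical value: t_{0.005,15} = ±2.947
p-value ≈ 0.2023
Decision: fail to reject H₀

Answer: t = 1.3333, fail to reject H₀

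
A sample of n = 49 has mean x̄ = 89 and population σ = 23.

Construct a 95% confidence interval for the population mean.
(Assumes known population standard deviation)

Answer: (82.5600, 95.4400)

Derivation:
Confidence level: 95%, α = 0.05
z_0.025 = 1.960
SE = σ/√n = 23/√49 = 3.2857
Margin of error = 1.960 × 3.2857 = 6.4400
CI: x̄ ± margin = 89 ± 6.4400
CI: (82.5600, 95.4400)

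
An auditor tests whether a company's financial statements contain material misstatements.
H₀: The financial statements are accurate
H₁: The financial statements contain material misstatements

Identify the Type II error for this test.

Type I error (α): Rejecting H₀ when H₀ is true
Type II error (β): Failing to reject H₀ when H₁ is true

Answer: Failing to detect material misstatements that are actually present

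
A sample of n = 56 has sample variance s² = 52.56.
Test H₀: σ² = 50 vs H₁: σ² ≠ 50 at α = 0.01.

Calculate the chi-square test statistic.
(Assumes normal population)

df = n - 1 = 55
χ² = (n-1)s²/σ₀² = 55×52.56/50 = 57.8160
Critical values: χ²_{0.995,55} = 31.735, χ²_{0.005,55} = 85.749
Rejection region: χ² < 31.735 or χ² > 85.749
Decision: fail to reject H₀

Answer: χ² = 57.8160, fail to reject H₀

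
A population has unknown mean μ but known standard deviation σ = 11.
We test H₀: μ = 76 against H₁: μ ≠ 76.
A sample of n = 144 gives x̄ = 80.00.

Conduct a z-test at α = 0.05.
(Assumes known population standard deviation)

Answer: z = 4.3635, reject H₀

Derivation:
Standard error: SE = σ/√n = 11/√144 = 0.9167
z-statistic: z = (x̄ - μ₀)/SE = (80.00 - 76)/0.9167 = 4.3635
Critical value: ±1.960
p-value < 0.0001
Decision: reject H₀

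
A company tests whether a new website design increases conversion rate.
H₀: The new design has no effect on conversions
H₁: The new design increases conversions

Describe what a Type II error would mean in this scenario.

Answer: Keeping the old design when the new one would have increased conversions

Derivation:
Type I error: rejecting H₀ when it is actually true (false positive).
Type II error: failing to reject H₀ when H₁ is actually true (false negative).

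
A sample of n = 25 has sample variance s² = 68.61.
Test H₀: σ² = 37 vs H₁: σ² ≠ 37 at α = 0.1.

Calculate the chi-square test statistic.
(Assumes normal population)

Answer: χ² = 44.5038, reject H₀

Derivation:
df = n - 1 = 24
χ² = (n-1)s²/σ₀² = 24×68.61/37 = 44.5038
Critical values: χ²_{0.95,24} = 13.848, χ²_{0.05,24} = 36.415
Rejection region: χ² < 13.848 or χ² > 36.415
Decision: reject H₀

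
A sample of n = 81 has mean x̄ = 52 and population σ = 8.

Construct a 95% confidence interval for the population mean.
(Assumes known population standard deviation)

Confidence level: 95%, α = 0.05
z_0.025 = 1.960
SE = σ/√n = 8/√81 = 0.8889
Margin of error = 1.960 × 0.8889 = 1.7422
CI: x̄ ± margin = 52 ± 1.7422
CI: (50.2578, 53.7422)

Answer: (50.2578, 53.7422)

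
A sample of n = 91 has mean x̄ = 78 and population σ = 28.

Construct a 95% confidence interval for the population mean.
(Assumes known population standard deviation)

Confidence level: 95%, α = 0.05
z_0.025 = 1.960
SE = σ/√n = 28/√91 = 2.9352
Margin of error = 1.960 × 2.9352 = 5.7530
CI: x̄ ± margin = 78 ± 5.7530
CI: (72.2470, 83.7530)

Answer: (72.2470, 83.7530)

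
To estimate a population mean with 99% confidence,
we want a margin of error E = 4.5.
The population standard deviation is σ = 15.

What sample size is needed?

Answer: n = 74

Derivation:
z_0.005 = 2.576
n = (z×σ/E)² = (2.576×15/4.5)²
n = 73.7308
Round up: n = 74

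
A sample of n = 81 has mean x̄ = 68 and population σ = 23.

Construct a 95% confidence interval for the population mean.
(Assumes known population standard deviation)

Confidence level: 95%, α = 0.05
z_0.025 = 1.960
SE = σ/√n = 23/√81 = 2.5556
Margin of error = 1.960 × 2.5556 = 5.0090
CI: x̄ ± margin = 68 ± 5.0090
CI: (62.9910, 73.0090)

Answer: (62.9910, 73.0090)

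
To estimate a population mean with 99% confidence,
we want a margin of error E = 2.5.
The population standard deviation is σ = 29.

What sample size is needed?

z_0.005 = 2.576
n = (z×σ/E)² = (2.576×29/2.5)²
n = 892.9100
Round up: n = 893

Answer: n = 893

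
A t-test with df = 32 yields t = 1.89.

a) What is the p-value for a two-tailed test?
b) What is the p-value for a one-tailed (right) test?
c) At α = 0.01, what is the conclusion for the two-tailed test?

Answer: a) 0.0678, b) 0.0339, c) fail to reject H₀

Derivation:
Using t-distribution with df = 32:
a) Two-tailed: p = 2×P(T > 1.89) = 0.0678
b) One-tailed: p = P(T > 1.89) = 0.0339
c) 0.0678 ≥ 0.01, fail to reject H₀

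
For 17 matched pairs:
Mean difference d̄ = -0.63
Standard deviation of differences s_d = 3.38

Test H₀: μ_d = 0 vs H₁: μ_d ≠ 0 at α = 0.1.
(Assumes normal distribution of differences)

Answer: t = -0.7685, fail to reject H₀

Derivation:
df = n - 1 = 16
SE = s_d/√n = 3.38/√17 = 0.8198
t = d̄/SE = -0.63/0.8198 = -0.7685
Critical value: t_{0.05,16} = ±1.746
p-value ≈ 0.4534
Decision: fail to reject H₀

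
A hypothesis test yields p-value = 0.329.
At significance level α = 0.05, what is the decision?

Compare p-value to α:
0.329 ≥ 0.05
Decision: fail to reject H₀

Answer: fail to reject H₀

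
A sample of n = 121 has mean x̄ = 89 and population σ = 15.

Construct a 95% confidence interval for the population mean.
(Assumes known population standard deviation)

Answer: (86.3273, 91.6727)

Derivation:
Confidence level: 95%, α = 0.05
z_0.025 = 1.960
SE = σ/√n = 15/√121 = 1.3636
Margin of error = 1.960 × 1.3636 = 2.6727
CI: x̄ ± margin = 89 ± 2.6727
CI: (86.3273, 91.6727)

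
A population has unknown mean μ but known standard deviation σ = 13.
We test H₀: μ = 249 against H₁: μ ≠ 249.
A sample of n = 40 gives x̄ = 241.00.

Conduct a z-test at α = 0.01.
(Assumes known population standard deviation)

Answer: z = -3.8920, reject H₀

Derivation:
Standard error: SE = σ/√n = 13/√40 = 2.0555
z-statistic: z = (x̄ - μ₀)/SE = (241.00 - 249)/2.0555 = -3.8920
Critical value: ±2.576
p-value = 0.0001
Decision: reject H₀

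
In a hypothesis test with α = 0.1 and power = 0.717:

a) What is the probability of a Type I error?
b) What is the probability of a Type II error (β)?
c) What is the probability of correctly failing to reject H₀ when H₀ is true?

a) Type I error probability = α = 0.1
b) Power = P(reject H₀ | H₁ true) = 1 - β = 0.717, so Type II error probability = β = 1 - Power = 0.283
c) P(fail to reject H₀ | H₀ true) = 1 - α = 0.9

Answer: a) 0.1, b) 0.283, c) 0.9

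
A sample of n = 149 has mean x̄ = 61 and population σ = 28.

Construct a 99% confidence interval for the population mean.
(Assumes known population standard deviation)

Confidence level: 99%, α = 0.01
z_0.005 = 2.576
SE = σ/√n = 28/√149 = 2.2938
Margin of error = 2.576 × 2.2938 = 5.9088
CI: x̄ ± margin = 61 ± 5.9088
CI: (55.0912, 66.9088)

Answer: (55.0912, 66.9088)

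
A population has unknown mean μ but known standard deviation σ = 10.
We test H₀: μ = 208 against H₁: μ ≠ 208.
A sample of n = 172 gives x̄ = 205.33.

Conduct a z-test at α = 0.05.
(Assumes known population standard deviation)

Standard error: SE = σ/√n = 10/√172 = 0.7625
z-statistic: z = (x̄ - μ₀)/SE = (205.33 - 208)/0.7625 = -3.5016
Critical value: ±1.960
p-value = 0.0005
Decision: reject H₀

Answer: z = -3.5016, reject H₀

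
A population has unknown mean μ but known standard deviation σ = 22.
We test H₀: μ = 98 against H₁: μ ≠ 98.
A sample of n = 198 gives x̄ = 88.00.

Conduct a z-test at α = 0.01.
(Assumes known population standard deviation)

Answer: z = -6.3959, reject H₀

Derivation:
Standard error: SE = σ/√n = 22/√198 = 1.5635
z-statistic: z = (x̄ - μ₀)/SE = (88.00 - 98)/1.5635 = -6.3959
Critical value: ±2.576
p-value < 0.0001
Decision: reject H₀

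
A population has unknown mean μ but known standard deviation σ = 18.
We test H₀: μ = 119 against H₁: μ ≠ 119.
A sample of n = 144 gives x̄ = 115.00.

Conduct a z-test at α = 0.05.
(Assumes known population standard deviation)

Answer: z = -2.6667, reject H₀

Derivation:
Standard error: SE = σ/√n = 18/√144 = 1.5000
z-statistic: z = (x̄ - μ₀)/SE = (115.00 - 119)/1.5000 = -2.6667
Critical value: ±1.960
p-value = 0.0077
Decision: reject H₀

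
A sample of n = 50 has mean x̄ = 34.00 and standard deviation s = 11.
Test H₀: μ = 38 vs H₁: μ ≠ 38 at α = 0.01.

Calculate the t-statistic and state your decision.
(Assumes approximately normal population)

df = n - 1 = 49
SE = s/√n = 11/√50 = 1.5556
t = (x̄ - μ₀)/SE = (34.00 - 38)/1.5556 = -2.5714
Critical value: t_{0.005,49} = ±2.680
p-value ≈ 0.0132
Decision: fail to reject H₀

Answer: t = -2.5714, fail to reject H₀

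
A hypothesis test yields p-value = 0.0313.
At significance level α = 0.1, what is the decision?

Answer: reject H₀

Derivation:
Compare p-value to α:
0.0313 < 0.1
Decision: reject H₀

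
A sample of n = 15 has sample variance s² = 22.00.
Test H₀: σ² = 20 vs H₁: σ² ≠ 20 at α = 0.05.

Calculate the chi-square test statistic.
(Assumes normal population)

df = n - 1 = 14
χ² = (n-1)s²/σ₀² = 14×22.00/20 = 15.4000
Critical values: χ²_{0.975,14} = 5.629, χ²_{0.025,14} = 26.119
Rejection region: χ² < 5.629 or χ² > 26.119
Decision: fail to reject H₀

Answer: χ² = 15.4000, fail to reject H₀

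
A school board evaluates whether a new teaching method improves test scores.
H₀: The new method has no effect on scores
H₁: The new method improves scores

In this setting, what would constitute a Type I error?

Type I error: rejecting H₀ when it is actually true (false positive).
Type II error: failing to reject H₀ when H₁ is actually true (false negative).

Answer: Concluding the new method improves scores when it actually doesn't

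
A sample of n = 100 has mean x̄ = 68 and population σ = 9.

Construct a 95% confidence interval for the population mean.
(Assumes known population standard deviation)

Confidence level: 95%, α = 0.05
z_0.025 = 1.960
SE = σ/√n = 9/√100 = 0.9000
Margin of error = 1.960 × 0.9000 = 1.7640
CI: x̄ ± margin = 68 ± 1.7640
CI: (66.2360, 69.7640)

Answer: (66.2360, 69.7640)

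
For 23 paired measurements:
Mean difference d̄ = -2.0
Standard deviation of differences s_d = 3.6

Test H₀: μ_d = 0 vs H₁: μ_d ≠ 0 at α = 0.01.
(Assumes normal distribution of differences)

df = n - 1 = 22
SE = s_d/√n = 3.6/√23 = 0.7507
t = d̄/SE = -2.0/0.7507 = -2.6642
Critical value: t_{0.005,22} = ±2.819
p-value ≈ 0.0142
Decision: fail to reject H₀

Answer: t = -2.6642, fail to reject H₀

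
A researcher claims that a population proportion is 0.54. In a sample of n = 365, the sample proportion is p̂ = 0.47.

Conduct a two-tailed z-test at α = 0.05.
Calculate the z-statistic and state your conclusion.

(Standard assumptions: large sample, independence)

H₀: p = 0.54, H₁: p ≠ 0.54
Standard error: SE = √(p₀(1-p₀)/n) = √(0.54×0.46/365) = 0.026087
z-statistic: z = (p̂ - p₀)/SE = (0.47 - 0.54)/0.026087 = -2.6833
Critical value: z_0.025 = ±1.960
p-value = 0.0073
Decision: reject H₀ at α = 0.05

Answer: z = -2.6833, reject H₀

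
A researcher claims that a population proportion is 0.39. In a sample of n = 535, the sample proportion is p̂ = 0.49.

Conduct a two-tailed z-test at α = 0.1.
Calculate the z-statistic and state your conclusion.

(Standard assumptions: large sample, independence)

H₀: p = 0.39, H₁: p ≠ 0.39
Standard error: SE = √(p₀(1-p₀)/n) = √(0.39×0.61/535) = 0.021087
z-statistic: z = (p̂ - p₀)/SE = (0.49 - 0.39)/0.021087 = 4.7423
Critical value: z_0.05 = ±1.645
p-value < 0.0001
Decision: reject H₀ at α = 0.1

Answer: z = 4.7423, reject H₀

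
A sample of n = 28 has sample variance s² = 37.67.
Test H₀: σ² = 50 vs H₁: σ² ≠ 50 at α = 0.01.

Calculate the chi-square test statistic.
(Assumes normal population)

df = n - 1 = 27
χ² = (n-1)s²/σ₀² = 27×37.67/50 = 20.3418
Critical values: χ²_{0.995,27} = 11.808, χ²_{0.005,27} = 49.645
Rejection region: χ² < 11.808 or χ² > 49.645
Decision: fail to reject H₀

Answer: χ² = 20.3418, fail to reject H₀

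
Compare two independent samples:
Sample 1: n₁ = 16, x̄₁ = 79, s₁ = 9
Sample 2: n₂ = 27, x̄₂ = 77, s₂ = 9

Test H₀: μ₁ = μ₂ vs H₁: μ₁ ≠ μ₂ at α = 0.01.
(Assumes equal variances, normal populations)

Answer: t = 0.7043, fail to reject H₀

Derivation:
Pooled variance: s²_p = [15×9² + 26×9²]/(41) = 81.0000
s_p = 9.0000
SE = s_p×√(1/n₁ + 1/n₂) = 9.0000×√(1/16 + 1/27) = 2.8395
t = (x̄₁ - x̄₂)/SE = (79 - 77)/2.8395 = 0.7043
df = 41, t-critical = ±2.701
Decision: fail to reject H₀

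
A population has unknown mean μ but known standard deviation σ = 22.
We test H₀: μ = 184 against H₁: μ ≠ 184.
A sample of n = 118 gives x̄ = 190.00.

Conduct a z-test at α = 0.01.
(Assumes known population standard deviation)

Standard error: SE = σ/√n = 22/√118 = 2.0253
z-statistic: z = (x̄ - μ₀)/SE = (190.00 - 184)/2.0253 = 2.9625
Critical value: ±2.576
p-value = 0.0031
Decision: reject H₀

Answer: z = 2.9625, reject H₀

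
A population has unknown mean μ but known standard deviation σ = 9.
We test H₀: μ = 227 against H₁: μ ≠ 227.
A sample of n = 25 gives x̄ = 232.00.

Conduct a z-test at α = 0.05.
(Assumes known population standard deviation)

Answer: z = 2.7778, reject H₀

Derivation:
Standard error: SE = σ/√n = 9/√25 = 1.8000
z-statistic: z = (x̄ - μ₀)/SE = (232.00 - 227)/1.8000 = 2.7778
Critical value: ±1.960
p-value = 0.0055
Decision: reject H₀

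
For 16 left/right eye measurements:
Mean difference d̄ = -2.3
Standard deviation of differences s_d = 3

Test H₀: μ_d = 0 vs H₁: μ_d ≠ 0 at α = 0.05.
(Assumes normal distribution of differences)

Answer: t = -3.0667, reject H₀

Derivation:
df = n - 1 = 15
SE = s_d/√n = 3/√16 = 0.7500
t = d̄/SE = -2.3/0.7500 = -3.0667
Critical value: t_{0.025,15} = ±2.131
p-value ≈ 0.0078
Decision: reject H₀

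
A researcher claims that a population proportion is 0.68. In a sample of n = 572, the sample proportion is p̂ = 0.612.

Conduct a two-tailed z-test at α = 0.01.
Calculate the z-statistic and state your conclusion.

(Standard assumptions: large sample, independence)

H₀: p = 0.68, H₁: p ≠ 0.68
Standard error: SE = √(p₀(1-p₀)/n) = √(0.68×0.32/572) = 0.019504
z-statistic: z = (p̂ - p₀)/SE = (0.612 - 0.68)/0.019504 = -3.4865
Critical value: z_0.005 = ±2.576
p-value = 0.0005
Decision: reject H₀ at α = 0.01

Answer: z = -3.4865, reject H₀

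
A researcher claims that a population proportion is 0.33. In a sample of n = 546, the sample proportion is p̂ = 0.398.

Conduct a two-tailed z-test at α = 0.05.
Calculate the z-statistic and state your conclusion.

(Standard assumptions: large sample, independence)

Answer: z = 3.3792, reject H₀

Derivation:
H₀: p = 0.33, H₁: p ≠ 0.33
Standard error: SE = √(p₀(1-p₀)/n) = √(0.33×0.67/546) = 0.020123
z-statistic: z = (p̂ - p₀)/SE = (0.398 - 0.33)/0.020123 = 3.3792
Critical value: z_0.025 = ±1.960
p-value = 0.0007
Decision: reject H₀ at α = 0.05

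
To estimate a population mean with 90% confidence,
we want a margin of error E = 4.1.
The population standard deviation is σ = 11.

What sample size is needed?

z_0.05 = 1.645
n = (z×σ/E)² = (1.645×11/4.1)²
n = 19.4782
Round up: n = 20

Answer: n = 20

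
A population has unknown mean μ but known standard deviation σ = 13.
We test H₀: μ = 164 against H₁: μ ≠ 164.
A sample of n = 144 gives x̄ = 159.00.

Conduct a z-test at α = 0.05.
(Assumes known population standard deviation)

Standard error: SE = σ/√n = 13/√144 = 1.0833
z-statistic: z = (x̄ - μ₀)/SE = (159.00 - 164)/1.0833 = -4.6155
Critical value: ±1.960
p-value < 0.0001
Decision: reject H₀

Answer: z = -4.6155, reject H₀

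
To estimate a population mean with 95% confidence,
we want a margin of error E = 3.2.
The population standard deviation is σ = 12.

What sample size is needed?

z_0.025 = 1.960
n = (z×σ/E)² = (1.960×12/3.2)²
n = 54.0225
Round up: n = 55

Answer: n = 55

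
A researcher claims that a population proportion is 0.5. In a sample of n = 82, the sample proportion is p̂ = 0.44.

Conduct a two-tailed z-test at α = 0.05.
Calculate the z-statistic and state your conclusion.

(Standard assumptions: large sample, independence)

H₀: p = 0.5, H₁: p ≠ 0.5
Standard error: SE = √(p₀(1-p₀)/n) = √(0.5×0.5/82) = 0.055216
z-statistic: z = (p̂ - p₀)/SE = (0.44 - 0.5)/0.055216 = -1.0866
Critical value: z_0.025 = ±1.960
p-value = 0.2772
Decision: fail to reject H₀ at α = 0.05

Answer: z = -1.0866, fail to reject H₀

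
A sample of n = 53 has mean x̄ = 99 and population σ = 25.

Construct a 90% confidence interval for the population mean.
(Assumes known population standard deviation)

Confidence level: 90%, α = 0.1
z_0.05 = 1.645
SE = σ/√n = 25/√53 = 3.4340
Margin of error = 1.645 × 3.4340 = 5.6489
CI: x̄ ± margin = 99 ± 5.6489
CI: (93.3511, 104.6489)

Answer: (93.3511, 104.6489)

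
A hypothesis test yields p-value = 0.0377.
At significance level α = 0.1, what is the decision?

Compare p-value to α:
0.0377 < 0.1
Decision: reject H₀

Answer: reject H₀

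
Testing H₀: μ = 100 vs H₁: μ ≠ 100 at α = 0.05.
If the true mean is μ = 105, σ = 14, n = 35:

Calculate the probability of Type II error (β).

Answer: β ≈ 0.4392

Derivation:
SE = σ/√n = 14/√35 = 2.3664
Critical values: μ₀ ± z_0.025×SE = 100 ± 1.960×2.3664
Acceptance region: (95.3619, 104.6381)
Under H₁ (μ = 105): z_high = (104.6381 - 105)/2.3664 = -0.1529, z_low = (95.3619 - 105)/2.3664 = -4.0729
β = P(not reject | H₁) = Φ(-0.1529) - Φ(-4.0729) ≈ 0.4392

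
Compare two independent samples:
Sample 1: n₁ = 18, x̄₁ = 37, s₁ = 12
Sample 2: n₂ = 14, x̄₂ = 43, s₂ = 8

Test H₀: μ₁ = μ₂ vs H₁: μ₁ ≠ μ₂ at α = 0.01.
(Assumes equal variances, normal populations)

Pooled variance: s²_p = [17×12² + 13×8²]/(30) = 109.3333
s_p = 10.4563
SE = s_p×√(1/n₁ + 1/n₂) = 10.4563×√(1/18 + 1/14) = 3.7261
t = (x̄₁ - x̄₂)/SE = (37 - 43)/3.7261 = -1.6103
df = 30, t-critical = ±2.750
Decision: fail to reject H₀

Answer: t = -1.6103, fail to reject H₀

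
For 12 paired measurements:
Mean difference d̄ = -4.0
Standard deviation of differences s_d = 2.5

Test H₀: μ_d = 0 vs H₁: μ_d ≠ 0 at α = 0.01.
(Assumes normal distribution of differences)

df = n - 1 = 11
SE = s_d/√n = 2.5/√12 = 0.7217
t = d̄/SE = -4.0/0.7217 = -5.5425
Critical value: t_{0.005,11} = ±3.106
p-value ≈ 0.0002
Decision: reject H₀

Answer: t = -5.5425, reject H₀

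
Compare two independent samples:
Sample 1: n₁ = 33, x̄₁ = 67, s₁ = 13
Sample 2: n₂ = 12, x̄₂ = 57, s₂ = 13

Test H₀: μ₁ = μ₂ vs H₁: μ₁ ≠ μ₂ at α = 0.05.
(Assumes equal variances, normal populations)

Answer: t = 2.2819, reject H₀

Derivation:
Pooled variance: s²_p = [32×13² + 11×13²]/(43) = 169.0000
s_p = 13.0000
SE = s_p×√(1/n₁ + 1/n₂) = 13.0000×√(1/33 + 1/12) = 4.3823
t = (x̄₁ - x̄₂)/SE = (67 - 57)/4.3823 = 2.2819
df = 43, t-critical = ±2.017
Decision: reject H₀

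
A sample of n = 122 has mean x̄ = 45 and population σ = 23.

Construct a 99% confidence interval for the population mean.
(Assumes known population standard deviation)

Confidence level: 99%, α = 0.01
z_0.005 = 2.576
SE = σ/√n = 23/√122 = 2.0823
Margin of error = 2.576 × 2.0823 = 5.3640
CI: x̄ ± margin = 45 ± 5.3640
CI: (39.6360, 50.3640)

Answer: (39.6360, 50.3640)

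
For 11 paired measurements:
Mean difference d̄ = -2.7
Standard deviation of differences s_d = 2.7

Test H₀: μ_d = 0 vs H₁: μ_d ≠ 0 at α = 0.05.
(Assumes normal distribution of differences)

Answer: t = -3.3165, reject H₀

Derivation:
df = n - 1 = 10
SE = s_d/√n = 2.7/√11 = 0.8141
t = d̄/SE = -2.7/0.8141 = -3.3165
Critical value: t_{0.025,10} = ±2.228
p-value ≈ 0.0078
Decision: reject H₀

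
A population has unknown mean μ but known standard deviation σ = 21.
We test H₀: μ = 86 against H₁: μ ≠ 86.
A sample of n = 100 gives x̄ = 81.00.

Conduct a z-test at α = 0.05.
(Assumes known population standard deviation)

Standard error: SE = σ/√n = 21/√100 = 2.1000
z-statistic: z = (x̄ - μ₀)/SE = (81.00 - 86)/2.1000 = -2.3810
Critical value: ±1.960
p-value = 0.0173
Decision: reject H₀

Answer: z = -2.3810, reject H₀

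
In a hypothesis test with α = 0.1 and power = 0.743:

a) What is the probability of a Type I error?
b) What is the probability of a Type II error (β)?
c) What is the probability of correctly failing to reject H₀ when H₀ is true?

Answer: a) 0.1, b) 0.257, c) 0.9

Derivation:
a) Type I error probability = α = 0.1
b) Power = P(reject H₀ | H₁ true) = 1 - β = 0.743, so Type II error probability = β = 1 - Power = 0.257
c) P(fail to reject H₀ | H₀ true) = 1 - α = 0.9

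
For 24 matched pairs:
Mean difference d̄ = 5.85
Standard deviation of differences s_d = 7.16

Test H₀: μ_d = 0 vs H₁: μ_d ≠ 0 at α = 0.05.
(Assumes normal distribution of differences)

Answer: t = 4.0027, reject H₀

Derivation:
df = n - 1 = 23
SE = s_d/√n = 7.16/√24 = 1.4615
t = d̄/SE = 5.85/1.4615 = 4.0027
Critical value: t_{0.025,23} = ±2.069
p-value ≈ 0.0006
Decision: reject H₀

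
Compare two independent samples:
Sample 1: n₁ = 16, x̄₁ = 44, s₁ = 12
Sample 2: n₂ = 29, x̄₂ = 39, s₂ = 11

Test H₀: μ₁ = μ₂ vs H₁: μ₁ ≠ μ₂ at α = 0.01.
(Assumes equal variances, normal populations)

Pooled variance: s²_p = [15×12² + 28×11²]/(43) = 129.0233
s_p = 11.3588
SE = s_p×√(1/n₁ + 1/n₂) = 11.3588×√(1/16 + 1/29) = 3.5374
t = (x̄₁ - x̄₂)/SE = (44 - 39)/3.5374 = 1.4135
df = 43, t-critical = ±2.695
Decision: fail to reject H₀

Answer: t = 1.4135, fail to reject H₀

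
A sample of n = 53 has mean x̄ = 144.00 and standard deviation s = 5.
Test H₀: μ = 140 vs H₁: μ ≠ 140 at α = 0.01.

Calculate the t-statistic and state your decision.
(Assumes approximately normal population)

df = n - 1 = 52
SE = s/√n = 5/√53 = 0.6868
t = (x̄ - μ₀)/SE = (144.00 - 140)/0.6868 = 5.8241
Critical value: t_{0.005,52} = ±2.674
p-value < 0.0001
Decision: reject H₀

Answer: t = 5.8241, reject H₀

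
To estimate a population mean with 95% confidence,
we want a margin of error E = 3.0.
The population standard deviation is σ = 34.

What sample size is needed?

Answer: n = 494

Derivation:
z_0.025 = 1.960
n = (z×σ/E)² = (1.960×34/3.0)²
n = 493.4322
Round up: n = 494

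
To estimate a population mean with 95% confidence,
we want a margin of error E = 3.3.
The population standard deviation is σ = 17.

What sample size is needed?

z_0.025 = 1.960
n = (z×σ/E)² = (1.960×17/3.3)²
n = 101.9488
Round up: n = 102

Answer: n = 102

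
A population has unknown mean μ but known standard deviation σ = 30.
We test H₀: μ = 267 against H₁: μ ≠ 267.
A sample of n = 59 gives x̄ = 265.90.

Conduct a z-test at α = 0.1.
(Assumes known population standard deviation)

Answer: z = -0.2816, fail to reject H₀

Derivation:
Standard error: SE = σ/√n = 30/√59 = 3.9057
z-statistic: z = (x̄ - μ₀)/SE = (265.90 - 267)/3.9057 = -0.2816
Critical value: ±1.645
p-value = 0.7783
Decision: fail to reject H₀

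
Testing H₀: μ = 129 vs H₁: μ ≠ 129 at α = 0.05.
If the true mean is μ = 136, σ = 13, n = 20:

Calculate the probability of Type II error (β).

Answer: β ≈ 0.3270

Derivation:
SE = σ/√n = 13/√20 = 2.9069
Critical values: μ₀ ± z_0.025×SE = 129 ± 1.960×2.9069
Acceptance region: (123.3025, 134.6975)
Under H₁ (μ = 136): z_high = (134.6975 - 136)/2.9069 = -0.4481, z_low = (123.3025 - 136)/2.9069 = -4.3681
β = P(not reject | H₁) = Φ(-0.4481) - Φ(-4.3681) ≈ 0.3270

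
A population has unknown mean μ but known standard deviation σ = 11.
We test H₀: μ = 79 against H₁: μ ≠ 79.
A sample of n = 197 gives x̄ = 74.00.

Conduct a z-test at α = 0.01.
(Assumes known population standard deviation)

Answer: z = -6.3800, reject H₀

Derivation:
Standard error: SE = σ/√n = 11/√197 = 0.7837
z-statistic: z = (x̄ - μ₀)/SE = (74.00 - 79)/0.7837 = -6.3800
Critical value: ±2.576
p-value < 0.0001
Decision: reject H₀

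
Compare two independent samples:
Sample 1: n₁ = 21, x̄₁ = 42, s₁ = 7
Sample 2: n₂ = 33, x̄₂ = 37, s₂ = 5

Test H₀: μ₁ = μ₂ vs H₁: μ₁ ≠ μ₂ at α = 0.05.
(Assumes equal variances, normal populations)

Answer: t = 3.0615, reject H₀

Derivation:
Pooled variance: s²_p = [20×7² + 32×5²]/(52) = 34.2308
s_p = 5.8507
SE = s_p×√(1/n₁ + 1/n₂) = 5.8507×√(1/21 + 1/33) = 1.6332
t = (x̄₁ - x̄₂)/SE = (42 - 37)/1.6332 = 3.0615
df = 52, t-critical = ±2.007
Decision: reject H₀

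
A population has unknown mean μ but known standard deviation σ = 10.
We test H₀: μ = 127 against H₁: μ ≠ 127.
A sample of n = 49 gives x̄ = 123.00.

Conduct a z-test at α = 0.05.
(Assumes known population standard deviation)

Standard error: SE = σ/√n = 10/√49 = 1.4286
z-statistic: z = (x̄ - μ₀)/SE = (123.00 - 127)/1.4286 = -2.7999
Critical value: ±1.960
p-value = 0.0051
Decision: reject H₀

Answer: z = -2.7999, reject H₀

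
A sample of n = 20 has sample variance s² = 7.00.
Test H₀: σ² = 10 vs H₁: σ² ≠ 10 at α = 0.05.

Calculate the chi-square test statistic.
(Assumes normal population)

df = n - 1 = 19
χ² = (n-1)s²/σ₀² = 19×7.00/10 = 13.3000
Critical values: χ²_{0.975,19} = 8.907, χ²_{0.025,19} = 32.852
Rejection region: χ² < 8.907 or χ² > 32.852
Decision: fail to reject H₀

Answer: χ² = 13.3000, fail to reject H₀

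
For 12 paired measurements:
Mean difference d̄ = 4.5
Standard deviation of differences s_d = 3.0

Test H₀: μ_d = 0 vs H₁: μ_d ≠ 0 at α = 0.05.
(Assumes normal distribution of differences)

Answer: t = 5.1963, reject H₀

Derivation:
df = n - 1 = 11
SE = s_d/√n = 3.0/√12 = 0.8660
t = d̄/SE = 4.5/0.8660 = 5.1963
Critical value: t_{0.025,11} = ±2.201
p-value ≈ 0.0003
Decision: reject H₀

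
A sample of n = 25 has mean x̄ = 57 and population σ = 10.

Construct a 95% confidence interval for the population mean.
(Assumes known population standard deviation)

Confidence level: 95%, α = 0.05
z_0.025 = 1.960
SE = σ/√n = 10/√25 = 2.0000
Margin of error = 1.960 × 2.0000 = 3.9200
CI: x̄ ± margin = 57 ± 3.9200
CI: (53.0800, 60.9200)

Answer: (53.0800, 60.9200)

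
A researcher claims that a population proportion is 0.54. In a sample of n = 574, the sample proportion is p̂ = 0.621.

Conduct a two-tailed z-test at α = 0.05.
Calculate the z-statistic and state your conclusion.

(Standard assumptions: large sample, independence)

Answer: z = 3.8937, reject H₀

Derivation:
H₀: p = 0.54, H₁: p ≠ 0.54
Standard error: SE = √(p₀(1-p₀)/n) = √(0.54×0.46/574) = 0.020803
z-statistic: z = (p̂ - p₀)/SE = (0.621 - 0.54)/0.020803 = 3.8937
Critical value: z_0.025 = ±1.960
p-value = 0.0001
Decision: reject H₀ at α = 0.05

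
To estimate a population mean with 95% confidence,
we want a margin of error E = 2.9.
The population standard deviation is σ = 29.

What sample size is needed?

Answer: n = 385

Derivation:
z_0.025 = 1.960
n = (z×σ/E)² = (1.960×29/2.9)²
n = 384.1600
Round up: n = 385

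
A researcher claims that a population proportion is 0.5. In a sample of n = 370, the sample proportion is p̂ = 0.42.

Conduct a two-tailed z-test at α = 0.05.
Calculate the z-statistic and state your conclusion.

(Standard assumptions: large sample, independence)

H₀: p = 0.5, H₁: p ≠ 0.5
Standard error: SE = √(p₀(1-p₀)/n) = √(0.5×0.5/370) = 0.025994
z-statistic: z = (p̂ - p₀)/SE = (0.42 - 0.5)/0.025994 = -3.0776
Critical value: z_0.025 = ±1.960
p-value = 0.0021
Decision: reject H₀ at α = 0.05

Answer: z = -3.0776, reject H₀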